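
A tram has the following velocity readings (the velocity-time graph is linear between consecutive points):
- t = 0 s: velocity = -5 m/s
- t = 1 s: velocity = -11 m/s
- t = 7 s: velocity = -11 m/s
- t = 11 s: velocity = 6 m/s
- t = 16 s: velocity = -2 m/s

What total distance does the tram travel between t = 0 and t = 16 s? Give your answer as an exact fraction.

Total distance travelled is ∫|v| dt — sum the magnitudes of each area piece.
0–1 s: |½(-5 + -11)(1)| = 8 m
1–7 s: |-11| × 6 = 66 m
7–11 s: v = 0 at t = 163/17 s; triangle areas 242/17 + 72/17 = 314/17 m
11–16 s: v = 0 at t = 14.75 s; triangle areas 11.25 + 1.25 = 12.5 m
Total distance = 3569/34 m

3569/34 m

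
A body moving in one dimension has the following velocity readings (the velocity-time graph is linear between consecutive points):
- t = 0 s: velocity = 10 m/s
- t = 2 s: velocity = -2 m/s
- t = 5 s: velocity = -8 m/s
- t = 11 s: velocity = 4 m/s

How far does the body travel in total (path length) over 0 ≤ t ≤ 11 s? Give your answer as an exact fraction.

Total distance travelled is ∫|v| dt — sum the magnitudes of each area piece.
0–2 s: v = 0 at t = 5/3 s; triangle areas 25/3 + 1/3 = 26/3 m
2–5 s: |½(-2 + -8)(3)| = 15 m
5–11 s: v = 0 at t = 9 s; triangle areas 16 + 4 = 20 m
Total distance = 131/3 m

131/3 m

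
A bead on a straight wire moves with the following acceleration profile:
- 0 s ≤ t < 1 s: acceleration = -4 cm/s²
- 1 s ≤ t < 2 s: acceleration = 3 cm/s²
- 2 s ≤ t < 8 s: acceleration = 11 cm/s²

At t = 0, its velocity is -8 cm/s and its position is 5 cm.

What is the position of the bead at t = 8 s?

128.5 cm

On each constant-a segment, Δv = aΔt and Δx = v₀Δt + ½aΔt²; chain segment to segment.
0–1 s: v starts -8 cm/s; Δx = -8·1 + ½·-4·1² = -10 cm; v ends -12 cm/s.
1–2 s: v starts -12 cm/s; Δx = -12·1 + ½·3·1² = -10.5 cm; v ends -9 cm/s.
2–8 s: v starts -9 cm/s; Δx = -9·6 + ½·11·6² = 144 cm; v ends 57 cm/s.
x(8) = 5 + Σ Δx = 128.5 cm.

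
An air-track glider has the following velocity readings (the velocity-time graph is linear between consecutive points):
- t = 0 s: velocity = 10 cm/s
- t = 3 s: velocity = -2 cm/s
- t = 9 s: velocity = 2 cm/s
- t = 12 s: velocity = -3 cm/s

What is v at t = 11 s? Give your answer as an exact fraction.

On 9–12 s the graph is linear from 2 to -3 cm/s: v(11) = 2 + (-3 − 2)·(11 − 9)/(12 − 9) = -4/3 cm/s.

-4/3 cm/s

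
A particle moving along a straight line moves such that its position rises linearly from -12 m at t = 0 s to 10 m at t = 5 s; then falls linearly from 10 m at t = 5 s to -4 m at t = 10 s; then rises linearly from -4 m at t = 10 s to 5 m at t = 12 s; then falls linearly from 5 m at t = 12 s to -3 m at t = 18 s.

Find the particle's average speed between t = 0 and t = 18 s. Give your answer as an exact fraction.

Average speed = (total path length)/(elapsed time); on a piecewise-linear x-t graph the path length is Σ|Δx|.
0–5 s: |Δx| = |10 − -12| = 22 m
5–10 s: |Δx| = |-4 − 10| = 14 m
10–12 s: |Δx| = |5 − -4| = 9 m
12–18 s: |Δx| = |-3 − 5| = 8 m
Total path = 53 m; average speed = 53/18 = 53/18 m/s.

53/18 m/s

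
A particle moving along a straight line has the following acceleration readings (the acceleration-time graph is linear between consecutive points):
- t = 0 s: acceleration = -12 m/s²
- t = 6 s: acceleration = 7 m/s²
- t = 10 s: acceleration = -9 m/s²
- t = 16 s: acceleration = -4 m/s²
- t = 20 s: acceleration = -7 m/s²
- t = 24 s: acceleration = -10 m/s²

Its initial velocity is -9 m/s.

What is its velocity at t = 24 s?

-123 m/s

Δv equals the area under the a-t graph; then v = v₀ + Δv.
0–6 s: ½(-12 + 7)(6) = -15 m/s
6–10 s: ½(7 + -9)(4) = -4 m/s
10–16 s: ½(-9 + -4)(6) = -39 m/s
16–20 s: ½(-4 + -7)(4) = -22 m/s
20–24 s: ½(-7 + -10)(4) = -34 m/s
Δv = -114 m/s, so v(24) = -9 + (-114) = -123 m/s.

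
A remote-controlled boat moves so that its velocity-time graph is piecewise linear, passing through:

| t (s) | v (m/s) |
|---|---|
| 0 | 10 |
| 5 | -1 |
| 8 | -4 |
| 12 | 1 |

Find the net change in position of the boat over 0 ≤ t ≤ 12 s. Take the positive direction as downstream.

9 m

Net displacement equals the area under the velocity-time graph (areas below the axis count negative).
0–5 s: ½(10 + -1)(5) = 22.5 m
5–8 s: ½(-1 + -4)(3) = -7.5 m
8–12 s: ½(-4 + 1)(4) = -6 m
Net displacement = 9 m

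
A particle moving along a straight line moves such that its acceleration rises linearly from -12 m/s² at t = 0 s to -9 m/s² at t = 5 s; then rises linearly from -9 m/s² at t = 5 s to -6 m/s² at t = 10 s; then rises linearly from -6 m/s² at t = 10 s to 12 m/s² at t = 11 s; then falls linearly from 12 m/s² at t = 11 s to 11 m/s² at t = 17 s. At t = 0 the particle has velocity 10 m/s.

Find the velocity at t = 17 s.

Δv equals the area under the a-t graph; then v = v₀ + Δv.
0–5 s: ½(-12 + -9)(5) = -52.5 m/s
5–10 s: ½(-9 + -6)(5) = -37.5 m/s
10–11 s: ½(-6 + 12)(1) = 3 m/s
11–17 s: ½(12 + 11)(6) = 69 m/s
Δv = -18 m/s, so v(17) = 10 + (-18) = -8 m/s.

-8 m/s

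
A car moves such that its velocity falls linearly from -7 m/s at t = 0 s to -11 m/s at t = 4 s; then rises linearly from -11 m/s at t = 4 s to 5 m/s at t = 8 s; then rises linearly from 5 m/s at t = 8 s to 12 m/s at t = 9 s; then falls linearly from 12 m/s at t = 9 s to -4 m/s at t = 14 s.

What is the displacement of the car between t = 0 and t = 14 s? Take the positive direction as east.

Displacement is the signed area under the v-t curve.
0–4 s: ½(-7 + -11)(4) = -36 m
4–8 s: ½(-11 + 5)(4) = -12 m
8–9 s: ½(5 + 12)(1) = 8.5 m
9–14 s: ½(12 + -4)(5) = 20 m
Net displacement = -19.5 m

-19.5 m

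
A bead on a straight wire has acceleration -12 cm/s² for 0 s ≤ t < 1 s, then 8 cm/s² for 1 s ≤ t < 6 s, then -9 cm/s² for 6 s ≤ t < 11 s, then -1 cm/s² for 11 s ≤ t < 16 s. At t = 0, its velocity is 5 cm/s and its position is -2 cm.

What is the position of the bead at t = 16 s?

On each constant-a segment, Δv = aΔt and Δx = v₀Δt + ½aΔt²; chain segment to segment.
0–1 s: v starts 5 cm/s; Δx = 5·1 + ½·-12·1² = -1 cm; v ends -7 cm/s.
1–6 s: v starts -7 cm/s; Δx = -7·5 + ½·8·5² = 65 cm; v ends 33 cm/s.
6–11 s: v starts 33 cm/s; Δx = 33·5 + ½·-9·5² = 52.5 cm; v ends -12 cm/s.
11–16 s: v starts -12 cm/s; Δx = -12·5 + ½·-1·5² = -72.5 cm; v ends -17 cm/s.
x(16) = -2 + Σ Δx = 42 cm.

42 cm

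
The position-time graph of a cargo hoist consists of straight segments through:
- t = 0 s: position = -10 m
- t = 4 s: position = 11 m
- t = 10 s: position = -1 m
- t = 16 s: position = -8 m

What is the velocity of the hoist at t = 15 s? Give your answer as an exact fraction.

-7/6 m/s

Velocity is the slope of the x-t graph on 10–16 s: (-8 − -1)/(16 − 10) = -7/6 m/s.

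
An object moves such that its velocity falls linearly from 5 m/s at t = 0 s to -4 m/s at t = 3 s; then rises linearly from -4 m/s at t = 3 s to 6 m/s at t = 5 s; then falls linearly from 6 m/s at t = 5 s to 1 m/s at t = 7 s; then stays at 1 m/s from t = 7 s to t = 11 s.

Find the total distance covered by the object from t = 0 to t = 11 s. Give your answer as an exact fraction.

Total distance travelled is ∫|v| dt — sum the magnitudes of each area piece.
0–3 s: v = 0 at t = 5/3 s; triangle areas 25/6 + 8/3 = 41/6 m
3–5 s: v = 0 at t = 3.8 s; triangle areas 1.6 + 3.6 = 5.2 m
5–7 s: |½(6 + 1)(2)| = 7 m
7–11 s: |1| × 4 = 4 m
Total distance = 691/30 m

691/30 m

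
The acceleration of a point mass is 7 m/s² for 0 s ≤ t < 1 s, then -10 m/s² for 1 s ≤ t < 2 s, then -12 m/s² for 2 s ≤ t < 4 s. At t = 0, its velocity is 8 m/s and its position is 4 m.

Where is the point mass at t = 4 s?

On each constant-a segment, Δv = aΔt and Δx = v₀Δt + ½aΔt²; chain segment to segment.
0–1 s: v starts 8 m/s; Δx = 8·1 + ½·7·1² = 11.5 m; v ends 15 m/s.
1–2 s: v starts 15 m/s; Δx = 15·1 + ½·-10·1² = 10 m; v ends 5 m/s.
2–4 s: v starts 5 m/s; Δx = 5·2 + ½·-12·2² = -14 m; v ends -19 m/s.
x(4) = 4 + Σ Δx = 11.5 m.

11.5 m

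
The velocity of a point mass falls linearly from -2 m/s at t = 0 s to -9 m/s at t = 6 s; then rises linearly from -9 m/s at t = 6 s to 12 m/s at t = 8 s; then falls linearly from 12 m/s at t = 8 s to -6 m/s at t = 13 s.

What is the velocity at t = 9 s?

8.4 m/s

On 8–13 s the graph is linear from 12 to -6 m/s: v(9) = 12 + (-6 − 12)·(9 − 8)/(13 − 8) = 8.4 m/s.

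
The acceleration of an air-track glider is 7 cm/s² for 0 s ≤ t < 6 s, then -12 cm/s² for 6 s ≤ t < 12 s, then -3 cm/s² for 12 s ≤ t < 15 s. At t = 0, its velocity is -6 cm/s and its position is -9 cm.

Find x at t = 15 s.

On each constant-a segment, Δv = aΔt and Δx = v₀Δt + ½aΔt²; chain segment to segment.
0–6 s: v starts -6 cm/s; Δx = -6·6 + ½·7·6² = 90 cm; v ends 36 cm/s.
6–12 s: v starts 36 cm/s; Δx = 36·6 + ½·-12·6² = 0 cm; v ends -36 cm/s.
12–15 s: v starts -36 cm/s; Δx = -36·3 + ½·-3·3² = -121.5 cm; v ends -45 cm/s.
x(15) = -9 + Σ Δx = -40.5 cm.

-40.5 cm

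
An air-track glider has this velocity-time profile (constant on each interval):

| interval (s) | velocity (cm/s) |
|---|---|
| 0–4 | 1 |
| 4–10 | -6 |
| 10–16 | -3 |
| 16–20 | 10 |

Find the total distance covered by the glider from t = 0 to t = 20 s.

Total distance travelled is ∫|v| dt — sum the magnitudes of each area piece.
0–4 s: |1| × 4 = 4 cm
4–10 s: |-6| × 6 = 36 cm
10–16 s: |-3| × 6 = 18 cm
16–20 s: |10| × 4 = 40 cm
Total distance = 98 cm

98 cm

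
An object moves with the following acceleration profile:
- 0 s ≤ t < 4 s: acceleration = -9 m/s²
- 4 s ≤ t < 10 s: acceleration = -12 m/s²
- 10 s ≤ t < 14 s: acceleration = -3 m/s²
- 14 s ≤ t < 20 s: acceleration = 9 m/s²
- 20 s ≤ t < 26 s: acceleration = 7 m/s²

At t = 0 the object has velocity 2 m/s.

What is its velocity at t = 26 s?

-22 m/s

Δv equals the area under the a-t graph; then v = v₀ + Δv.
0–4 s: -9 × 4 = -36 m/s
4–10 s: -12 × 6 = -72 m/s
10–14 s: -3 × 4 = -12 m/s
14–20 s: 9 × 6 = 54 m/s
20–26 s: 7 × 6 = 42 m/s
Δv = -24 m/s, so v(26) = 2 + (-24) = -22 m/s.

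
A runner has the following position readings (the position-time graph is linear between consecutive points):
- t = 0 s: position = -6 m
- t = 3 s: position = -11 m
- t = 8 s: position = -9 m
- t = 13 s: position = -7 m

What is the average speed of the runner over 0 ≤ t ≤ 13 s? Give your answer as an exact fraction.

Average speed = (total path length)/(elapsed time); on a piecewise-linear x-t graph the path length is Σ|Δx|.
0–3 s: |Δx| = |-11 − -6| = 5 m
3–8 s: |Δx| = |-9 − -11| = 2 m
8–13 s: |Δx| = |-7 − -9| = 2 m
Total path = 9 m; average speed = 9/13 = 9/13 m/s.

9/13 m/s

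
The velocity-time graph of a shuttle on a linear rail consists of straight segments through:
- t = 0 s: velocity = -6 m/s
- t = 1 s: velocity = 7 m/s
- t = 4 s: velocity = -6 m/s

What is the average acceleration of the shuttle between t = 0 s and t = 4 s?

Average acceleration = Δv/Δt = (-6 − -6)/(4 − 0) = 0 m/s².

0 m/s²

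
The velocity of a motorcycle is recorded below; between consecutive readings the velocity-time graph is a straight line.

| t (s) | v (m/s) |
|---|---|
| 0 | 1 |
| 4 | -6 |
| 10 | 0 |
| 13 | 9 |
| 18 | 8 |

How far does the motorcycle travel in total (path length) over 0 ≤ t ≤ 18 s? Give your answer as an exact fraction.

592/7 m

Total distance travelled is ∫|v| dt — sum the magnitudes of each area piece.
0–4 s: v = 0 at t = 4/7 s; triangle areas 2/7 + 72/7 = 74/7 m
4–10 s: |½(-6 + 0)(6)| = 18 m
10–13 s: |½(0 + 9)(3)| = 13.5 m
13–18 s: |½(9 + 8)(5)| = 42.5 m
Total distance = 592/7 m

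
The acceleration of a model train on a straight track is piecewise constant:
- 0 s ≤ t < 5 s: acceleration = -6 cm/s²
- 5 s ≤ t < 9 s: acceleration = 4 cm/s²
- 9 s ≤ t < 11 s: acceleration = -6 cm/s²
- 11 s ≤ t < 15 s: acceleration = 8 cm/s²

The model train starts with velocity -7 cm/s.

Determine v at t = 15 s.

-1 cm/s

Δv equals the area under the a-t graph; then v = v₀ + Δv.
0–5 s: -6 × 5 = -30 cm/s
5–9 s: 4 × 4 = 16 cm/s
9–11 s: -6 × 2 = -12 cm/s
11–15 s: 8 × 4 = 32 cm/s
Δv = 6 cm/s, so v(15) = -7 + (6) = -1 cm/s.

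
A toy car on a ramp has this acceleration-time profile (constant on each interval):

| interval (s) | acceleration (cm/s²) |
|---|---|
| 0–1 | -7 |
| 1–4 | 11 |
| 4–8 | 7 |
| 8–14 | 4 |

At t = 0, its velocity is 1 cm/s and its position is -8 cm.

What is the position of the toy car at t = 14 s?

587 cm

On each constant-a segment, Δv = aΔt and Δx = v₀Δt + ½aΔt²; chain segment to segment.
0–1 s: v starts 1 cm/s; Δx = 1·1 + ½·-7·1² = -2.5 cm; v ends -6 cm/s.
1–4 s: v starts -6 cm/s; Δx = -6·3 + ½·11·3² = 31.5 cm; v ends 27 cm/s.
4–8 s: v starts 27 cm/s; Δx = 27·4 + ½·7·4² = 164 cm; v ends 55 cm/s.
8–14 s: v starts 55 cm/s; Δx = 55·6 + ½·4·6² = 402 cm; v ends 79 cm/s.
x(14) = -8 + Σ Δx = 587 cm.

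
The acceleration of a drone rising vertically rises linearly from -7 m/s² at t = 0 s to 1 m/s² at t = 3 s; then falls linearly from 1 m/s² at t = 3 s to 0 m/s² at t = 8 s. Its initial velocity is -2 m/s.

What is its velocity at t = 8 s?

-8.5 m/s

Δv equals the area under the a-t graph; then v = v₀ + Δv.
0–3 s: ½(-7 + 1)(3) = -9 m/s
3–8 s: ½(1 + 0)(5) = 2.5 m/s
Δv = -6.5 m/s, so v(8) = -2 + (-6.5) = -8.5 m/s.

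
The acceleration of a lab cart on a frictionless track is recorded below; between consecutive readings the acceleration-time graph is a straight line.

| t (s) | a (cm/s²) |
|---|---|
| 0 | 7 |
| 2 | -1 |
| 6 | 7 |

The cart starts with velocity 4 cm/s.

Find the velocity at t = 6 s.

Δv equals the area under the a-t graph; then v = v₀ + Δv.
0–2 s: ½(7 + -1)(2) = 6 cm/s
2–6 s: ½(-1 + 7)(4) = 12 cm/s
Δv = 18 cm/s, so v(6) = 4 + (18) = 22 cm/s.

22 cm/s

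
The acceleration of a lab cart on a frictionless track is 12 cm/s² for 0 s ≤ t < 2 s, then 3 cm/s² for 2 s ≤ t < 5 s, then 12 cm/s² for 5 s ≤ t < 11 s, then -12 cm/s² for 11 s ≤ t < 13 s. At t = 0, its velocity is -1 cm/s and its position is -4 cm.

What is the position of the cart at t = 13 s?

692.5 cm

On each constant-a segment, Δv = aΔt and Δx = v₀Δt + ½aΔt²; chain segment to segment.
0–2 s: v starts -1 cm/s; Δx = -1·2 + ½·12·2² = 22 cm; v ends 23 cm/s.
2–5 s: v starts 23 cm/s; Δx = 23·3 + ½·3·3² = 82.5 cm; v ends 32 cm/s.
5–11 s: v starts 32 cm/s; Δx = 32·6 + ½·12·6² = 408 cm; v ends 104 cm/s.
11–13 s: v starts 104 cm/s; Δx = 104·2 + ½·-12·2² = 184 cm; v ends 80 cm/s.
x(13) = -4 + Σ Δx = 692.5 cm.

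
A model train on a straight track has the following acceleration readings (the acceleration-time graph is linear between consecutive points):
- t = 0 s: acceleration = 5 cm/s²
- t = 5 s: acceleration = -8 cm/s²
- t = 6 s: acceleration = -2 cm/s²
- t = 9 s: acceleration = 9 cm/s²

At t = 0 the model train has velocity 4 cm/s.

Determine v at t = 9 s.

2 cm/s

Δv equals the area under the a-t graph; then v = v₀ + Δv.
0–5 s: ½(5 + -8)(5) = -7.5 cm/s
5–6 s: ½(-8 + -2)(1) = -5 cm/s
6–9 s: ½(-2 + 9)(3) = 10.5 cm/s
Δv = -2 cm/s, so v(9) = 4 + (-2) = 2 cm/s.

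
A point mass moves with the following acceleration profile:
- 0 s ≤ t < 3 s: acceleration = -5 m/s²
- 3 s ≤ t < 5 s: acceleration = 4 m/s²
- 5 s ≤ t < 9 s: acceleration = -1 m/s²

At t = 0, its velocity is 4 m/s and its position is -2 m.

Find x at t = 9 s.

On each constant-a segment, Δv = aΔt and Δx = v₀Δt + ½aΔt²; chain segment to segment.
0–3 s: v starts 4 m/s; Δx = 4·3 + ½·-5·3² = -10.5 m; v ends -11 m/s.
3–5 s: v starts -11 m/s; Δx = -11·2 + ½·4·2² = -14 m; v ends -3 m/s.
5–9 s: v starts -3 m/s; Δx = -3·4 + ½·-1·4² = -20 m; v ends -7 m/s.
x(9) = -2 + Σ Δx = -46.5 m.

-46.5 m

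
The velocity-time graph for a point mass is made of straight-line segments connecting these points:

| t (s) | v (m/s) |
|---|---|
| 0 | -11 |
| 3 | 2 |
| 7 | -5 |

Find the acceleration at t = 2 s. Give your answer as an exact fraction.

13/3 m/s²

Acceleration is the slope of the v-t graph on 0–3 s: (2 − -11)/(3 − 0) = 13/3 m/s².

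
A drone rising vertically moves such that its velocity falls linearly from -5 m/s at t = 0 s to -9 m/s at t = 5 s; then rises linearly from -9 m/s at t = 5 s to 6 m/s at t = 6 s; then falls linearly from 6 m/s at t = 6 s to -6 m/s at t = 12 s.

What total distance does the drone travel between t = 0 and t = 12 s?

Total distance travelled is ∫|v| dt — sum the magnitudes of each area piece.
0–5 s: |½(-5 + -9)(5)| = 35 m
5–6 s: v = 0 at t = 5.6 s; triangle areas 2.7 + 1.2 = 3.9 m
6–12 s: v = 0 at t = 9 s; triangle areas 9 + 9 = 18 m
Total distance = 56.9 m

56.9 m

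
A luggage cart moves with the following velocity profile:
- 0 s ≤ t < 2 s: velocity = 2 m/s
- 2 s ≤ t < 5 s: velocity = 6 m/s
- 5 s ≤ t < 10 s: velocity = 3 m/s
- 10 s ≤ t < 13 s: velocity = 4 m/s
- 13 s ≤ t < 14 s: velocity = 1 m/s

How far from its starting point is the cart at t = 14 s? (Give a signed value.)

Displacement is the signed area under the v-t curve.
0–2 s: 2 × 2 = 4 m
2–5 s: 6 × 3 = 18 m
5–10 s: 3 × 5 = 15 m
10–13 s: 4 × 3 = 12 m
13–14 s: 1 × 1 = 1 m
Net displacement = 50 m

50 m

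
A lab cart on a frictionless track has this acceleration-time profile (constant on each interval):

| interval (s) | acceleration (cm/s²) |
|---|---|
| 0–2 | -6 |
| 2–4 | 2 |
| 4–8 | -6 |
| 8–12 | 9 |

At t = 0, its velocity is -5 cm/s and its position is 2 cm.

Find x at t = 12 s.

On each constant-a segment, Δv = aΔt and Δx = v₀Δt + ½aΔt²; chain segment to segment.
0–2 s: v starts -5 cm/s; Δx = -5·2 + ½·-6·2² = -22 cm; v ends -17 cm/s.
2–4 s: v starts -17 cm/s; Δx = -17·2 + ½·2·2² = -30 cm; v ends -13 cm/s.
4–8 s: v starts -13 cm/s; Δx = -13·4 + ½·-6·4² = -100 cm; v ends -37 cm/s.
8–12 s: v starts -37 cm/s; Δx = -37·4 + ½·9·4² = -76 cm; v ends -1 cm/s.
x(12) = 2 + Σ Δx = -226 cm.

-226 cm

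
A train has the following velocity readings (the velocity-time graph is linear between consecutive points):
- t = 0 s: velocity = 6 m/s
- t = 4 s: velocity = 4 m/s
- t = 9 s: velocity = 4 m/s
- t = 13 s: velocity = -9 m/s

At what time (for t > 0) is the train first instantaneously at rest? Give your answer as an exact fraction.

v changes sign on 9–13 s (from 4 to -9); the graph is linear there, so v = 0 at t = 9 + (-4)·(13 − 9)/(-9 − 4) = 133/13 s.

t = 133/13 s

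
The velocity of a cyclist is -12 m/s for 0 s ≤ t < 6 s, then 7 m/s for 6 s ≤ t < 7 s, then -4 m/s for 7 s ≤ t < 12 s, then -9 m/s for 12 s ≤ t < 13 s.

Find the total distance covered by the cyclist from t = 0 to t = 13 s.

Total distance travelled is ∫|v| dt — sum the magnitudes of each area piece.
0–6 s: |-12| × 6 = 72 m
6–7 s: |7| × 1 = 7 m
7–12 s: |-4| × 5 = 20 m
12–13 s: |-9| × 1 = 9 m
Total distance = 108 m

108 m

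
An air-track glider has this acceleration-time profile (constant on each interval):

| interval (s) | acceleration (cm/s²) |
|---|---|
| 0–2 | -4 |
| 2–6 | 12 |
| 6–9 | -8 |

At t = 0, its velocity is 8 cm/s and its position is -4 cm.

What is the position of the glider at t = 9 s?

208 cm

On each constant-a segment, Δv = aΔt and Δx = v₀Δt + ½aΔt²; chain segment to segment.
0–2 s: v starts 8 cm/s; Δx = 8·2 + ½·-4·2² = 8 cm; v ends 0 cm/s.
2–6 s: v starts 0 cm/s; Δx = 0·4 + ½·12·4² = 96 cm; v ends 48 cm/s.
6–9 s: v starts 48 cm/s; Δx = 48·3 + ½·-8·3² = 108 cm; v ends 24 cm/s.
x(9) = -4 + Σ Δx = 208 cm.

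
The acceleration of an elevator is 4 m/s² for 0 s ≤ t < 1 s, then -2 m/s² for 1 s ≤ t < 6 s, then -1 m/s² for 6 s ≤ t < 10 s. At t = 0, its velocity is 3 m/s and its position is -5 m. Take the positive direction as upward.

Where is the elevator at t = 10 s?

On each constant-a segment, Δv = aΔt and Δx = v₀Δt + ½aΔt²; chain segment to segment.
0–1 s: v starts 3 m/s; Δx = 3·1 + ½·4·1² = 5 m; v ends 7 m/s.
1–6 s: v starts 7 m/s; Δx = 7·5 + ½·-2·5² = 10 m; v ends -3 m/s.
6–10 s: v starts -3 m/s; Δx = -3·4 + ½·-1·4² = -20 m; v ends -7 m/s.
x(10) = -5 + Σ Δx = -10 m.

-10 m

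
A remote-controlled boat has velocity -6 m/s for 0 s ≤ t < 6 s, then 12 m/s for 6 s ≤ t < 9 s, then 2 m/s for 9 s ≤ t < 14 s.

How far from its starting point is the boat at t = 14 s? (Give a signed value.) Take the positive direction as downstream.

10 m

Net displacement equals the area under the velocity-time graph (areas below the axis count negative).
0–6 s: -6 × 6 = -36 m
6–9 s: 12 × 3 = 36 m
9–14 s: 2 × 5 = 10 m
Net displacement = 10 m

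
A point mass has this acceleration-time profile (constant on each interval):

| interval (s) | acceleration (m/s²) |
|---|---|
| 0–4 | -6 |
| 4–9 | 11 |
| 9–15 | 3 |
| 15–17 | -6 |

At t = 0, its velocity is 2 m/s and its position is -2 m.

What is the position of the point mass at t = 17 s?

On each constant-a segment, Δv = aΔt and Δx = v₀Δt + ½aΔt²; chain segment to segment.
0–4 s: v starts 2 m/s; Δx = 2·4 + ½·-6·4² = -40 m; v ends -22 m/s.
4–9 s: v starts -22 m/s; Δx = -22·5 + ½·11·5² = 27.5 m; v ends 33 m/s.
9–15 s: v starts 33 m/s; Δx = 33·6 + ½·3·6² = 252 m; v ends 51 m/s.
15–17 s: v starts 51 m/s; Δx = 51·2 + ½·-6·2² = 90 m; v ends 39 m/s.
x(17) = -2 + Σ Δx = 327.5 m.

327.5 m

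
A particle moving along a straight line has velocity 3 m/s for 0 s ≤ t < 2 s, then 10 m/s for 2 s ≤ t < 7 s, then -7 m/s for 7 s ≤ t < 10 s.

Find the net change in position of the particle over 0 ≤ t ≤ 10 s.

35 m

Displacement is the signed area under the v-t curve.
0–2 s: 3 × 2 = 6 m
2–7 s: 10 × 5 = 50 m
7–10 s: -7 × 3 = -21 m
Net displacement = 35 m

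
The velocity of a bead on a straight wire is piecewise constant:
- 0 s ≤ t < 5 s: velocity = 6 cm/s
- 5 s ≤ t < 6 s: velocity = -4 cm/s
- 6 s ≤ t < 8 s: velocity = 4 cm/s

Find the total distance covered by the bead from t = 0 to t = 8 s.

Total distance travelled is ∫|v| dt — sum the magnitudes of each area piece.
0–5 s: |6| × 5 = 30 cm
5–6 s: |-4| × 1 = 4 cm
6–8 s: |4| × 2 = 8 cm
Total distance = 42 cm

42 cm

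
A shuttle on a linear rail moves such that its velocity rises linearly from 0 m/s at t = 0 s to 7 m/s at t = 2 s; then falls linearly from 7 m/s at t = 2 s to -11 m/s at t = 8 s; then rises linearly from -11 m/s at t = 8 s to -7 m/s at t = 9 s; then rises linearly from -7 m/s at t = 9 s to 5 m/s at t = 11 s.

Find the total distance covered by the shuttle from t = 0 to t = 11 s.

50.5 m

Distance (not displacement) is the total path length: add the absolute areas under v-t.
0–2 s: |½(0 + 7)(2)| = 7 m
2–8 s: v = 0 at t = 13/3 s; triangle areas 49/6 + 121/6 = 85/3 m
8–9 s: |½(-11 + -7)(1)| = 9 m
9–11 s: v = 0 at t = 61/6 s; triangle areas 49/12 + 25/12 = 37/6 m
Total distance = 50.5 m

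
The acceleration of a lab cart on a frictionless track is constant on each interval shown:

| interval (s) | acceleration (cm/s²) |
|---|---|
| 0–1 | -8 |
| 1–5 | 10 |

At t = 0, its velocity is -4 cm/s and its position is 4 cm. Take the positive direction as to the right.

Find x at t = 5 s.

On each constant-a segment, Δv = aΔt and Δx = v₀Δt + ½aΔt²; chain segment to segment.
0–1 s: v starts -4 cm/s; Δx = -4·1 + ½·-8·1² = -8 cm; v ends -12 cm/s.
1–5 s: v starts -12 cm/s; Δx = -12·4 + ½·10·4² = 32 cm; v ends 28 cm/s.
x(5) = 4 + Σ Δx = 28 cm.

28 cm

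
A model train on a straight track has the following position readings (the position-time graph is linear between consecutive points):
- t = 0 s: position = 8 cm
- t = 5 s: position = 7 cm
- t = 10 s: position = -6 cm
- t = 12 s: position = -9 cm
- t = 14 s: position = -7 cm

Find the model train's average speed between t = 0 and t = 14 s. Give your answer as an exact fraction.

Average speed = (total path length)/(elapsed time); on a piecewise-linear x-t graph the path length is Σ|Δx|.
0–5 s: |Δx| = |7 − 8| = 1 cm
5–10 s: |Δx| = |-6 − 7| = 13 cm
10–12 s: |Δx| = |-9 − -6| = 3 cm
12–14 s: |Δx| = |-7 − -9| = 2 cm
Total path = 19 cm; average speed = 19/14 = 19/14 cm/s.

19/14 cm/s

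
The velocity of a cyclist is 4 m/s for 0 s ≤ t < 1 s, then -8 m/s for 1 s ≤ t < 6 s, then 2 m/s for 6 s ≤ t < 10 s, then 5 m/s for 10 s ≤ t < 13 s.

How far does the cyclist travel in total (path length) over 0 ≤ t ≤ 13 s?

67 m

Total distance travelled is ∫|v| dt — sum the magnitudes of each area piece.
0–1 s: |4| × 1 = 4 m
1–6 s: |-8| × 5 = 40 m
6–10 s: |2| × 4 = 8 m
10–13 s: |5| × 3 = 15 m
Total distance = 67 m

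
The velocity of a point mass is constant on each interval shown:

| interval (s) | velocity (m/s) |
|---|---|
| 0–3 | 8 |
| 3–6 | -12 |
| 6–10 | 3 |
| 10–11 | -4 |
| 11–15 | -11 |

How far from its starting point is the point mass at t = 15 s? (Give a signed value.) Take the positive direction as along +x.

-48 m

Net displacement equals the area under the velocity-time graph (areas below the axis count negative).
0–3 s: 8 × 3 = 24 m
3–6 s: -12 × 3 = -36 m
6–10 s: 3 × 4 = 12 m
10–11 s: -4 × 1 = -4 m
11–15 s: -11 × 4 = -44 m
Net displacement = -48 m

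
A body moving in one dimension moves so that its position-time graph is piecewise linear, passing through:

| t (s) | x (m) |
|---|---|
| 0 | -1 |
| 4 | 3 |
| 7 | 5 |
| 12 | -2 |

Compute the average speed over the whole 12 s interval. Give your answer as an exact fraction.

13/12 m/s

Average speed = (total path length)/(elapsed time); on a piecewise-linear x-t graph the path length is Σ|Δx|.
0–4 s: |Δx| = |3 − -1| = 4 m
4–7 s: |Δx| = |5 − 3| = 2 m
7–12 s: |Δx| = |-2 − 5| = 7 m
Total path = 13 m; average speed = 13/12 = 13/12 m/s.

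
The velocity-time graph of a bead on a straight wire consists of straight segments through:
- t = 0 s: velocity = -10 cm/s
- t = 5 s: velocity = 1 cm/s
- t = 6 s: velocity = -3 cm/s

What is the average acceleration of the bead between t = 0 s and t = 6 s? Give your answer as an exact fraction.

Average acceleration = Δv/Δt = (-3 − -10)/(6 − 0) = 7/6 cm/s².

7/6 cm/s²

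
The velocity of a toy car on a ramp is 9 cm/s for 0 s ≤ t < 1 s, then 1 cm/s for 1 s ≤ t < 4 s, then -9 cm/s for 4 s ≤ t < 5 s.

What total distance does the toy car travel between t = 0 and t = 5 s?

Distance (not displacement) is the total path length: add the absolute areas under v-t.
0–1 s: |9| × 1 = 9 cm
1–4 s: |1| × 3 = 3 cm
4–5 s: |-9| × 1 = 9 cm
Total distance = 21 cm

21 cm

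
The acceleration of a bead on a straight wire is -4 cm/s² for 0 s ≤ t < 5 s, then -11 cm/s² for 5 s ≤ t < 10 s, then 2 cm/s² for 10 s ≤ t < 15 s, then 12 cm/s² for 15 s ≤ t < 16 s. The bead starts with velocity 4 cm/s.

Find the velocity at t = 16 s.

Δv equals the area under the a-t graph; then v = v₀ + Δv.
0–5 s: -4 × 5 = -20 cm/s
5–10 s: -11 × 5 = -55 cm/s
10–15 s: 2 × 5 = 10 cm/s
15–16 s: 12 × 1 = 12 cm/s
Δv = -53 cm/s, so v(16) = 4 + (-53) = -49 cm/s.

-49 cm/s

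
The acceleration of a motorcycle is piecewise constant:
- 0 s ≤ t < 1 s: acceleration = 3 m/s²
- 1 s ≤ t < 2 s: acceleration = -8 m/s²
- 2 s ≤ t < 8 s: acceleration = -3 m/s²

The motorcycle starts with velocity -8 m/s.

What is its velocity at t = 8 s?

Δv equals the area under the a-t graph; then v = v₀ + Δv.
0–1 s: 3 × 1 = 3 m/s
1–2 s: -8 × 1 = -8 m/s
2–8 s: -3 × 6 = -18 m/s
Δv = -23 m/s, so v(8) = -8 + (-23) = -31 m/s.

-31 m/s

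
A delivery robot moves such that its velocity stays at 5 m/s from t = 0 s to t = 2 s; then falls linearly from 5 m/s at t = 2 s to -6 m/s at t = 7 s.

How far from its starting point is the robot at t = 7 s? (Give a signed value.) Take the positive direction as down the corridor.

7.5 m

Net displacement equals the area under the velocity-time graph (areas below the axis count negative).
0–2 s: 5 × 2 = 10 m
2–7 s: ½(5 + -6)(5) = -2.5 m
Net displacement = 7.5 m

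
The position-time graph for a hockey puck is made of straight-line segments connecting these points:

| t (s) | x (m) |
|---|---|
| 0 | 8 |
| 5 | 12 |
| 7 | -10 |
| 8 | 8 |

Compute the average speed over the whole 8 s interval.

Average speed = (total path length)/(elapsed time); on a piecewise-linear x-t graph the path length is Σ|Δx|.
0–5 s: |Δx| = |12 − 8| = 4 m
5–7 s: |Δx| = |-10 − 12| = 22 m
7–8 s: |Δx| = |8 − -10| = 18 m
Total path = 44 m; average speed = 44/8 = 5.5 m/s.

5.5 m/s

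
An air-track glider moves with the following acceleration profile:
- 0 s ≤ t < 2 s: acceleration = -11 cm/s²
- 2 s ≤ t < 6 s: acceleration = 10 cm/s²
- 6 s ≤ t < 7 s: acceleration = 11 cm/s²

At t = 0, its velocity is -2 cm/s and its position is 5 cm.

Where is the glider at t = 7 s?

On each constant-a segment, Δv = aΔt and Δx = v₀Δt + ½aΔt²; chain segment to segment.
0–2 s: v starts -2 cm/s; Δx = -2·2 + ½·-11·2² = -26 cm; v ends -24 cm/s.
2–6 s: v starts -24 cm/s; Δx = -24·4 + ½·10·4² = -16 cm; v ends 16 cm/s.
6–7 s: v starts 16 cm/s; Δx = 16·1 + ½·11·1² = 21.5 cm; v ends 27 cm/s.
x(7) = 5 + Σ Δx = -15.5 cm.

-15.5 cm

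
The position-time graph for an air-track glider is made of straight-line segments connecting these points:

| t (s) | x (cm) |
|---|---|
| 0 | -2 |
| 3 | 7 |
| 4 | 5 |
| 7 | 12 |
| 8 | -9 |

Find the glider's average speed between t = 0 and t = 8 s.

Average speed = (total path length)/(elapsed time); on a piecewise-linear x-t graph the path length is Σ|Δx|.
0–3 s: |Δx| = |7 − -2| = 9 cm
3–4 s: |Δx| = |5 − 7| = 2 cm
4–7 s: |Δx| = |12 − 5| = 7 cm
7–8 s: |Δx| = |-9 − 12| = 21 cm
Total path = 39 cm; average speed = 39/8 = 4.875 cm/s.

4.875 cm/s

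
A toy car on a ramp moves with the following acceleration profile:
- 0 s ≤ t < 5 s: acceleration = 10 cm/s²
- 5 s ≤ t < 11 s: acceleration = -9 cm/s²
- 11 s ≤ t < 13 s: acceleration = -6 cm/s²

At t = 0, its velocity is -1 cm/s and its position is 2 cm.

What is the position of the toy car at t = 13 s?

232 cm

On each constant-a segment, Δv = aΔt and Δx = v₀Δt + ½aΔt²; chain segment to segment.
0–5 s: v starts -1 cm/s; Δx = -1·5 + ½·10·5² = 120 cm; v ends 49 cm/s.
5–11 s: v starts 49 cm/s; Δx = 49·6 + ½·-9·6² = 132 cm; v ends -5 cm/s.
11–13 s: v starts -5 cm/s; Δx = -5·2 + ½·-6·2² = -22 cm; v ends -17 cm/s.
x(13) = 2 + Σ Δx = 232 cm.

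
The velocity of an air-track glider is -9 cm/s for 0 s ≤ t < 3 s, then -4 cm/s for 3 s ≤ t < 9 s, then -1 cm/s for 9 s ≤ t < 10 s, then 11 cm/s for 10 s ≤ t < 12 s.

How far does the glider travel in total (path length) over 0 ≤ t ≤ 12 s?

Distance (not displacement) is the total path length: add the absolute areas under v-t.
0–3 s: |-9| × 3 = 27 cm
3–9 s: |-4| × 6 = 24 cm
9–10 s: |-1| × 1 = 1 cm
10–12 s: |11| × 2 = 22 cm
Total distance = 74 cm

74 cm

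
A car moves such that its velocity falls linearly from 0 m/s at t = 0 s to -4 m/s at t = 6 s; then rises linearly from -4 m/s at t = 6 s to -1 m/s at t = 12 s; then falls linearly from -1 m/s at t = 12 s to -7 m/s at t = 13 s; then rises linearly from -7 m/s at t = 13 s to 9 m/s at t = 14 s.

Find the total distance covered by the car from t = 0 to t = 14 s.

35.0625 m

Distance (not displacement) is the total path length: add the absolute areas under v-t.
0–6 s: |½(0 + -4)(6)| = 12 m
6–12 s: |½(-4 + -1)(6)| = 15 m
12–13 s: |½(-1 + -7)(1)| = 4 m
13–14 s: v = 0 at t = 13.4375 s; triangle areas 1.53125 + 2.53125 = 4.0625 m
Total distance = 35.0625 m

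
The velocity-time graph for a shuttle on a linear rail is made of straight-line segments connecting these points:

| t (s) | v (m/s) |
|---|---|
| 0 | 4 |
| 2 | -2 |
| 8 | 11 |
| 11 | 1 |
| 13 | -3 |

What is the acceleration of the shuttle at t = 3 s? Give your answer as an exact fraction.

Acceleration is the slope of the v-t graph on 2–8 s: (11 − -2)/(8 − 2) = 13/6 m/s².

13/6 m/s²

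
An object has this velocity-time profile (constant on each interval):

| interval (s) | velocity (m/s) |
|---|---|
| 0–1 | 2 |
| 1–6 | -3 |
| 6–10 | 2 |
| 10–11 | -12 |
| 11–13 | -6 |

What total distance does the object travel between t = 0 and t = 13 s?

49 m

Total distance travelled is ∫|v| dt — sum the magnitudes of each area piece.
0–1 s: |2| × 1 = 2 m
1–6 s: |-3| × 5 = 15 m
6–10 s: |2| × 4 = 8 m
10–11 s: |-12| × 1 = 12 m
11–13 s: |-6| × 2 = 12 m
Total distance = 49 m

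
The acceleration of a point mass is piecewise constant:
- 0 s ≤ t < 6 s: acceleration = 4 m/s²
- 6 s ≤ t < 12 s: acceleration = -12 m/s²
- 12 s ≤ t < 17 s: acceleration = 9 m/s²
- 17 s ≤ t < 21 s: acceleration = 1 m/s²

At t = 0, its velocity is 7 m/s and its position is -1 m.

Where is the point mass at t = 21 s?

On each constant-a segment, Δv = aΔt and Δx = v₀Δt + ½aΔt²; chain segment to segment.
0–6 s: v starts 7 m/s; Δx = 7·6 + ½·4·6² = 114 m; v ends 31 m/s.
6–12 s: v starts 31 m/s; Δx = 31·6 + ½·-12·6² = -30 m; v ends -41 m/s.
12–17 s: v starts -41 m/s; Δx = -41·5 + ½·9·5² = -92.5 m; v ends 4 m/s.
17–21 s: v starts 4 m/s; Δx = 4·4 + ½·1·4² = 24 m; v ends 8 m/s.
x(21) = -1 + Σ Δx = 14.5 m.

14.5 m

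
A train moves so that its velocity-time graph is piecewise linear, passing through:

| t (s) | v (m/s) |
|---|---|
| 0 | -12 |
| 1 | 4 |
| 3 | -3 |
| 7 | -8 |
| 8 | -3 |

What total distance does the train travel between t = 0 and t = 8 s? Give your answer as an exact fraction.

505/14 m

Total distance travelled is ∫|v| dt — sum the magnitudes of each area piece.
0–1 s: v = 0 at t = 0.75 s; triangle areas 4.5 + 0.5 = 5 m
1–3 s: v = 0 at t = 15/7 s; triangle areas 16/7 + 9/7 = 25/7 m
3–7 s: |½(-3 + -8)(4)| = 22 m
7–8 s: |½(-8 + -3)(1)| = 5.5 m
Total distance = 505/14 m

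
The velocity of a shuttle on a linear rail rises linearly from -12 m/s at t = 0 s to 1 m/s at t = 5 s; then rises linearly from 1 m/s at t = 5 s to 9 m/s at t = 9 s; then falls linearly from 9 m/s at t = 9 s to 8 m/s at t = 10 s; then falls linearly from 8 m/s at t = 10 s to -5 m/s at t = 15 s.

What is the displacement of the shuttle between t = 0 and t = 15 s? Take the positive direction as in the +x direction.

8.5 m

Displacement is the signed area under the v-t curve.
0–5 s: ½(-12 + 1)(5) = -27.5 m
5–9 s: ½(1 + 9)(4) = 20 m
9–10 s: ½(9 + 8)(1) = 8.5 m
10–15 s: ½(8 + -5)(5) = 7.5 m
Net displacement = 8.5 m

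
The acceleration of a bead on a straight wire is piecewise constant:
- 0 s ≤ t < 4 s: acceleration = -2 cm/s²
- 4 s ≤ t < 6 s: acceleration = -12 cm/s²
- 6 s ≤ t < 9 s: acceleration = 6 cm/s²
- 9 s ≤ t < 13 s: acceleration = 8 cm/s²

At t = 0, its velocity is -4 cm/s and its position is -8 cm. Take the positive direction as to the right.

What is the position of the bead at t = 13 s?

-177 cm

On each constant-a segment, Δv = aΔt and Δx = v₀Δt + ½aΔt²; chain segment to segment.
0–4 s: v starts -4 cm/s; Δx = -4·4 + ½·-2·4² = -32 cm; v ends -12 cm/s.
4–6 s: v starts -12 cm/s; Δx = -12·2 + ½·-12·2² = -48 cm; v ends -36 cm/s.
6–9 s: v starts -36 cm/s; Δx = -36·3 + ½·6·3² = -81 cm; v ends -18 cm/s.
9–13 s: v starts -18 cm/s; Δx = -18·4 + ½·8·4² = -8 cm; v ends 14 cm/s.
x(13) = -8 + Σ Δx = -177 cm.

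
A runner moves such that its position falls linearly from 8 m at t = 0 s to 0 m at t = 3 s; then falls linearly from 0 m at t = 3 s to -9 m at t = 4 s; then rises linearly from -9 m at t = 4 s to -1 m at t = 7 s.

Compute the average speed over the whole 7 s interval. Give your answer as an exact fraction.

Average speed = (total path length)/(elapsed time); on a piecewise-linear x-t graph the path length is Σ|Δx|.
0–3 s: |Δx| = |0 − 8| = 8 m
3–4 s: |Δx| = |-9 − 0| = 9 m
4–7 s: |Δx| = |-1 − -9| = 8 m
Total path = 25 m; average speed = 25/7 = 25/7 m/s.

25/7 m/s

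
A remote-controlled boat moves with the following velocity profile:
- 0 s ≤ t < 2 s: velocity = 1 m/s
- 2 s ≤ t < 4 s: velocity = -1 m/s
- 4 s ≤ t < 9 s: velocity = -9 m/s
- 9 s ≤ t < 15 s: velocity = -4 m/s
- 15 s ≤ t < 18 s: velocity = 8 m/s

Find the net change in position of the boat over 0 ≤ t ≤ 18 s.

Displacement is the signed area under the v-t curve.
0–2 s: 1 × 2 = 2 m
2–4 s: -1 × 2 = -2 m
4–9 s: -9 × 5 = -45 m
9–15 s: -4 × 6 = -24 m
15–18 s: 8 × 3 = 24 m
Net displacement = -45 m

-45 m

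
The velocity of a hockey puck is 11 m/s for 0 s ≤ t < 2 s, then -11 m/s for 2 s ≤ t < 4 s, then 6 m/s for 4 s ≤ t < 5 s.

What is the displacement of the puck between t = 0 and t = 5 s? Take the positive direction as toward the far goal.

Net displacement equals the area under the velocity-time graph (areas below the axis count negative).
0–2 s: 11 × 2 = 22 m
2–4 s: -11 × 2 = -22 m
4–5 s: 6 × 1 = 6 m
Net displacement = 6 m

6 m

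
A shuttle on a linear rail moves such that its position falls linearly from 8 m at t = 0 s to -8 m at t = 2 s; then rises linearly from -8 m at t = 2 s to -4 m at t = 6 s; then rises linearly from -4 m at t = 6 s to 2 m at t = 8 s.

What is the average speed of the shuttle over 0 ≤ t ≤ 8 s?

Average speed = (total path length)/(elapsed time); on a piecewise-linear x-t graph the path length is Σ|Δx|.
0–2 s: |Δx| = |-8 − 8| = 16 m
2–6 s: |Δx| = |-4 − -8| = 4 m
6–8 s: |Δx| = |2 − -4| = 6 m
Total path = 26 m; average speed = 26/8 = 3.25 m/s.

3.25 m/s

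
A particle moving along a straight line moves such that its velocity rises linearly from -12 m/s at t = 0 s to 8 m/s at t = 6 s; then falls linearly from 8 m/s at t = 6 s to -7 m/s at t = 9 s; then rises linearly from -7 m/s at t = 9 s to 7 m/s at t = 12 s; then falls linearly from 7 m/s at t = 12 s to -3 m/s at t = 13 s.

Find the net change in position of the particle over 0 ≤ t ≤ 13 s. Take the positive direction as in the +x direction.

-8.5 m

Displacement is the signed area under the v-t curve.
0–6 s: ½(-12 + 8)(6) = -12 m
6–9 s: ½(8 + -7)(3) = 1.5 m
9–12 s: ½(-7 + 7)(3) = 0 m
12–13 s: ½(7 + -3)(1) = 2 m
Net displacement = -8.5 m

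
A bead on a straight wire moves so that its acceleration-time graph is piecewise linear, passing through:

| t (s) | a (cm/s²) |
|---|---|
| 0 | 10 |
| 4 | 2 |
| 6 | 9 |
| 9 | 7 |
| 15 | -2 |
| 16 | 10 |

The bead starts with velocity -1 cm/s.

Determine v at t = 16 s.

77 cm/s

Δv equals the area under the a-t graph; then v = v₀ + Δv.
0–4 s: ½(10 + 2)(4) = 24 cm/s
4–6 s: ½(2 + 9)(2) = 11 cm/s
6–9 s: ½(9 + 7)(3) = 24 cm/s
9–15 s: ½(7 + -2)(6) = 15 cm/s
15–16 s: ½(-2 + 10)(1) = 4 cm/s
Δv = 78 cm/s, so v(16) = -1 + (78) = 77 cm/s.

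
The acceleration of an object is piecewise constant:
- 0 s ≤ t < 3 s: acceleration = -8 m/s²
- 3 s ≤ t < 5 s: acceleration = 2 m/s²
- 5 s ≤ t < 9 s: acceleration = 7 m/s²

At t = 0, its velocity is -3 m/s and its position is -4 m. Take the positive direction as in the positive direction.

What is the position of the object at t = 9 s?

On each constant-a segment, Δv = aΔt and Δx = v₀Δt + ½aΔt²; chain segment to segment.
0–3 s: v starts -3 m/s; Δx = -3·3 + ½·-8·3² = -45 m; v ends -27 m/s.
3–5 s: v starts -27 m/s; Δx = -27·2 + ½·2·2² = -50 m; v ends -23 m/s.
5–9 s: v starts -23 m/s; Δx = -23·4 + ½·7·4² = -36 m; v ends 5 m/s.
x(9) = -4 + Σ Δx = -135 m.

-135 m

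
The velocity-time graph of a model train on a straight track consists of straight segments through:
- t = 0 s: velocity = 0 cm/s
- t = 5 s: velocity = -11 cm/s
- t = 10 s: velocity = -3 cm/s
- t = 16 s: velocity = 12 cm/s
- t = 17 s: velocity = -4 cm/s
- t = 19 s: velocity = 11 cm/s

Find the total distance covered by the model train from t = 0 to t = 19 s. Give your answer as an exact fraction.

Total distance travelled is ∫|v| dt — sum the magnitudes of each area piece.
0–5 s: |½(0 + -11)(5)| = 27.5 cm
5–10 s: |½(-11 + -3)(5)| = 35 cm
10–16 s: v = 0 at t = 11.2 s; triangle areas 1.8 + 28.8 = 30.6 cm
16–17 s: v = 0 at t = 16.75 s; triangle areas 4.5 + 0.5 = 5 cm
17–19 s: v = 0 at t = 263/15 s; triangle areas 16/15 + 121/15 = 137/15 cm
Total distance = 3217/30 cm

3217/30 cm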